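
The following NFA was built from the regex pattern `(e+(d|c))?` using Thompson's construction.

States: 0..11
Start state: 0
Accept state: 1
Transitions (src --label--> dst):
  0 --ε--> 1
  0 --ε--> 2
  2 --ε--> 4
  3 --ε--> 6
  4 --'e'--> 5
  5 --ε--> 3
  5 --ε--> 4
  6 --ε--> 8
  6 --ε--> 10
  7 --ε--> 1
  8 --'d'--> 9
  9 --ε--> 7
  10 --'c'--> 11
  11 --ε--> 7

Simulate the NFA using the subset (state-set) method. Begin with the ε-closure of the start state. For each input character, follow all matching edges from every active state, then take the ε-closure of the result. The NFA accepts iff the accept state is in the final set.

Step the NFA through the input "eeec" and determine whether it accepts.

start: ε-closure({0}) = {0,1,2,4}
'e' @ 1: {3,4,5,6,8,10}
'e' @ 2: {3,4,5,6,8,10}
'e' @ 3: {3,4,5,6,8,10}
'c' @ 4: {1,7,11}  (accept∈set)
after full input: {1,7,11}  (accept=1 in)

Answer: ACCEPT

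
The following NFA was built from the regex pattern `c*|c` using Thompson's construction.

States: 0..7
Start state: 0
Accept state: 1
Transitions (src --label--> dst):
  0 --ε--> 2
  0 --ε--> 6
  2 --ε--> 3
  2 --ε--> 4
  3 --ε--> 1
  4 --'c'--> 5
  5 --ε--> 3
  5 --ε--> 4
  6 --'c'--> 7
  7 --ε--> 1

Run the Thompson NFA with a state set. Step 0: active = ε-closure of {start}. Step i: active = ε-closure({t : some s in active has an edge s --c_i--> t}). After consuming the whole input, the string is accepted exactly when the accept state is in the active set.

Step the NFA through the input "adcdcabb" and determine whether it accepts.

start: ε-closure({0}) = {0,1,2,3,4,6}
'a' @ 1: {}  — state set empty
rest 'dcdcabb' ignored (set empty)
end set {} — state 1 not in

Answer: REJECT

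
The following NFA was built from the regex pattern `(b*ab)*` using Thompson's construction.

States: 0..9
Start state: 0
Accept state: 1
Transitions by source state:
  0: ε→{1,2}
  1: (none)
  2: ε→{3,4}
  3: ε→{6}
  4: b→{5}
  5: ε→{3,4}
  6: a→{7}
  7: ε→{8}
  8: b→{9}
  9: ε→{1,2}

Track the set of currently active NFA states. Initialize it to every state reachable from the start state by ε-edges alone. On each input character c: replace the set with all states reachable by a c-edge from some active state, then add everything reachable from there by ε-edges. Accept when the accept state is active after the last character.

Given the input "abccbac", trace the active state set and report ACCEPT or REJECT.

Answer: REJECT

Derivation:
initial (ε-close {0}): {0,1,2,3,4,6}
'a' @ 1: {7,8}
'b' @ 2: {1,2,3,4,6,9}  ✓accept
'c' @ 3: {}  — dead — no transitions
rest 'cbac' ignored (set empty)
after full input: {}  (accept=1 not in)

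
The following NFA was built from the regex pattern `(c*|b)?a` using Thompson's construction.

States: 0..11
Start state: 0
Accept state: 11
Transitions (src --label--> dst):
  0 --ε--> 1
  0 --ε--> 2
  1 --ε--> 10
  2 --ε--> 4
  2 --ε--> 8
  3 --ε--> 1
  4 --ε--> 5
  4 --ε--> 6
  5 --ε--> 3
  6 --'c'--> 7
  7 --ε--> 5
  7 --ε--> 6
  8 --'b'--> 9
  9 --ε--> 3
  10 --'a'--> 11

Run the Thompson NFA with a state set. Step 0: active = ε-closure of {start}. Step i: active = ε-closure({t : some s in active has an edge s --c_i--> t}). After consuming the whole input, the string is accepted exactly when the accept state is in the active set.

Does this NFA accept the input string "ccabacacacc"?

S₀ = ε-closure({0}) = {0,1,2,3,4,5,6,8,10}
'c' @ 1: {1,3,5,6,7,10}
'c' @ 2: {1,3,5,6,7,10}
'a' @ 3: {11}  (accept∈set)
'b' @ 4: {}  — state set empty
rest 'acacacc' ignored (set empty)
after full input: {}  (accept=11 not in)

Answer: REJECT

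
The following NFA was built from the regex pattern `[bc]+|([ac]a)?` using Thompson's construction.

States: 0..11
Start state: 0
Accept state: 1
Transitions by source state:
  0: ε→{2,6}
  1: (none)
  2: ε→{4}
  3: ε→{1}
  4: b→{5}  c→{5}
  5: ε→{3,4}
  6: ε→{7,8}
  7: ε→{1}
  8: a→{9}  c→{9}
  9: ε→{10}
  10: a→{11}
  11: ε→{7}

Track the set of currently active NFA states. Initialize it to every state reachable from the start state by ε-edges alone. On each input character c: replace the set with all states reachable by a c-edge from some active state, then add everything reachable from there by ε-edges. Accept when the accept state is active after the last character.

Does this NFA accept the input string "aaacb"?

start: ε-closure({0}) = {0,1,2,4,6,7,8}
'a' @ 1: {9,10}
'a' @ 2: {1,7,11}  (accept∈set)
'a' @ 3: {}  — no active states
rest 'cb' ignored (set empty)
final: {}; accept 1 not in set

Answer: REJECT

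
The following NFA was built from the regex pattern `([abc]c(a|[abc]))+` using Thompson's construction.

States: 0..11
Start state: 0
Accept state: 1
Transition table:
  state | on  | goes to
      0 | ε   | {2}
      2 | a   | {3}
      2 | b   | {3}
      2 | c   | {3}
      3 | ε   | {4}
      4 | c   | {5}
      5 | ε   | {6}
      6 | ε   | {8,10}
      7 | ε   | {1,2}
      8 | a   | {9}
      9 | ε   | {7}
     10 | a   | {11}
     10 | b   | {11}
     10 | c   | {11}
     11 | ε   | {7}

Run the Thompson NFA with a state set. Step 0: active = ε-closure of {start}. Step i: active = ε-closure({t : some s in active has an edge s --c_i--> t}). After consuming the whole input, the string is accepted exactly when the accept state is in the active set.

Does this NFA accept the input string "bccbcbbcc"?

initial (ε-close {0}): {0,2}
'b' @ 1: {3,4}
'c' @ 2: {5,6,8,10}
'c' @ 3: {1,2,7,11}  ✓accept
'b' @ 4: {3,4}
'c' @ 5: {5,6,8,10}
'b' @ 6: {1,2,7,11}  ✓accept
'b' @ 7: {3,4}
'c' @ 8: {5,6,8,10}
'c' @ 9: {1,2,7,11}  ✓accept
after full input: {1,2,7,11}  (accept=1 in)

Answer: ACCEPT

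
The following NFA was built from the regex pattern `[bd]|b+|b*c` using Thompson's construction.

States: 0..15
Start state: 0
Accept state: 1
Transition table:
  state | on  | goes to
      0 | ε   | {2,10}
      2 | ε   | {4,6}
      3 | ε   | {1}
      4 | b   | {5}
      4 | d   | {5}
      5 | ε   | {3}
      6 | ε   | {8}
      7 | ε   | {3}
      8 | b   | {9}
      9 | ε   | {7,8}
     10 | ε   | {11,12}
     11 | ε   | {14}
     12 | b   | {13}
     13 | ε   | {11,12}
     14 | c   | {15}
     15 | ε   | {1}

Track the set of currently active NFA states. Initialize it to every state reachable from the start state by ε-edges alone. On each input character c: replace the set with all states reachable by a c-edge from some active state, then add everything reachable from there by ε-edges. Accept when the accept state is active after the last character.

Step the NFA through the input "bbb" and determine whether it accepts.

start: ε-closure({0}) = {0,2,4,6,8,10,11,12,14}
'b' @ 1: {1,3,5,7,8,9,11,12,13,14}  [accepting]
'b' @ 2: {1,3,7,8,9,11,12,13,14}  [accepting]
'b' @ 3: {1,3,7,8,9,11,12,13,14}  [accepting]
final: {1,3,7,8,9,11,12,13,14}; accept 1 in set

Answer: ACCEPT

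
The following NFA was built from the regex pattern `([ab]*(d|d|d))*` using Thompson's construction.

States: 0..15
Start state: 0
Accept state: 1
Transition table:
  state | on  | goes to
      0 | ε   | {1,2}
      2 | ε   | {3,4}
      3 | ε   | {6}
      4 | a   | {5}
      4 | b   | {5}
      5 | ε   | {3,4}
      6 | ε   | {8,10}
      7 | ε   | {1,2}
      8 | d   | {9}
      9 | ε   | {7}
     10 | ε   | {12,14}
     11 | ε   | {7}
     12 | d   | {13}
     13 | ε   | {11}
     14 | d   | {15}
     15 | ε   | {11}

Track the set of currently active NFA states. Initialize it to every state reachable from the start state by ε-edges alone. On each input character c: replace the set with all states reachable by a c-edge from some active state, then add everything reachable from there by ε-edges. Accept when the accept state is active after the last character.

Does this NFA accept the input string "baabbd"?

Answer: ACCEPT

Steps:
start: ε-closure({0}) = {0,1,2,3,4,6,8,10,12,14}
'b' @ 1: {3,4,5,6,8,10,12,14}
'a' @ 2: {3,4,5,6,8,10,12,14}
'a' @ 3: {3,4,5,6,8,10,12,14}
'b' @ 4: {3,4,5,6,8,10,12,14}
'b' @ 5: {3,4,5,6,8,10,12,14}
'd' @ 6: {1,2,3,4,6,7,8,9,10,11,12,13,14,15}  (accept∈set)
after full input: {1,2,3,4,6,7,8,9,10,11,12,13,14,15}  (accept=1 in)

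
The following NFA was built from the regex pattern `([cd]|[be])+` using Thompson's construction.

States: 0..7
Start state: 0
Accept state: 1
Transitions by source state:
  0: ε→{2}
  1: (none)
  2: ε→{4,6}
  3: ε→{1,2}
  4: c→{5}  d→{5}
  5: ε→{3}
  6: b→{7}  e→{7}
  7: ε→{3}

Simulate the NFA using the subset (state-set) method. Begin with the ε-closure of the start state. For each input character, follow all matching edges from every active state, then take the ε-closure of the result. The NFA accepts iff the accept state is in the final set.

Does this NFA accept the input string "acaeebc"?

start: ε-closure({0}) = {0,2,4,6}
'a' @ 1: {}  — state set empty
rest 'caeebc' ignored (set empty)
end set {} — state 1 not in

Answer: REJECT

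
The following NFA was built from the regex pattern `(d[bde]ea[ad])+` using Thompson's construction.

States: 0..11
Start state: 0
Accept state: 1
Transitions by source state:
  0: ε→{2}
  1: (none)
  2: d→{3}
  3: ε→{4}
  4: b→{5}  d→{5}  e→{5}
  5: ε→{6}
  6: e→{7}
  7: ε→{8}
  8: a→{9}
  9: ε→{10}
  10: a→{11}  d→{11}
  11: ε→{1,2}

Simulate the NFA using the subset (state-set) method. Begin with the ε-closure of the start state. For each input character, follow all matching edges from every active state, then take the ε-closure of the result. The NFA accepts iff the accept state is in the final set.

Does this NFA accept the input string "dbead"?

Answer: ACCEPT

Derivation:
start: ε-closure({0}) = {0,2}
'd' @ 1: {3,4}
'b' @ 2: {5,6}
'e' @ 3: {7,8}
'a' @ 4: {9,10}
'd' @ 5: {1,2,11}  [accepting]
final: {1,2,11}; accept 1 in set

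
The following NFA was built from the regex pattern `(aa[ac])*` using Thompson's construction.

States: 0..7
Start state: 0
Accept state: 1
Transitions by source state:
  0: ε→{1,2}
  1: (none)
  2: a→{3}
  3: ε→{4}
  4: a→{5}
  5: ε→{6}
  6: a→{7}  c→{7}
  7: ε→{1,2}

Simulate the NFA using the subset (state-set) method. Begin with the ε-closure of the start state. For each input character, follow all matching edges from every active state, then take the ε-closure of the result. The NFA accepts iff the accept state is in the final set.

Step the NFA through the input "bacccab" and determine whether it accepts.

Answer: REJECT

Trace:
initial (ε-close {0}): {0,1,2}
'b' @ 1: {}  — no active states
rest 'acccab' ignored (set empty)
after full input: {}  (accept=1 not in)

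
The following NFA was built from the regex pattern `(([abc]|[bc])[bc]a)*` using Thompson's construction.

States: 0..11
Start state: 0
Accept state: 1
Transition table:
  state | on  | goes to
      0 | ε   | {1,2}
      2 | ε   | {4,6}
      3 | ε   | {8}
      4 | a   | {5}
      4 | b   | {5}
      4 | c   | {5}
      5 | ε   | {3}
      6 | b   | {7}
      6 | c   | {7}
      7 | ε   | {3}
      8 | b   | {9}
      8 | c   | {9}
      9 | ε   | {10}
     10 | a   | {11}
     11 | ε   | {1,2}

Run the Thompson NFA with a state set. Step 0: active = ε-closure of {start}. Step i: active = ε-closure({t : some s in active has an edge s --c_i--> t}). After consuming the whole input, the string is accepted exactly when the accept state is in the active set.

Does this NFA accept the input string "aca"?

start: ε-closure({0}) = {0,1,2,4,6}
'a' @ 1: {3,5,8}
'c' @ 2: {9,10}
'a' @ 3: {1,2,4,6,11}  ✓accept
final: {1,2,4,6,11}; accept 1 in set

Answer: ACCEPT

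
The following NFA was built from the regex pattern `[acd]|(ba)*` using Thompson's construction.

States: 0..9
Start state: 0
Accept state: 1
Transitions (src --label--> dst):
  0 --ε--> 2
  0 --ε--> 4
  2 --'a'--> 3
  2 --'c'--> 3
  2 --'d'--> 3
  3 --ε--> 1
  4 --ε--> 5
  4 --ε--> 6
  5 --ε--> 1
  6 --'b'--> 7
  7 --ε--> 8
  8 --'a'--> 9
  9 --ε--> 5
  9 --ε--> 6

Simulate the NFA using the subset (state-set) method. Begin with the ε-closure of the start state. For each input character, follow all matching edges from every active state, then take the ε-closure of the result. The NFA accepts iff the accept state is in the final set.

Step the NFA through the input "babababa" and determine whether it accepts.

start: ε-closure({0}) = {0,1,2,4,5,6}
'b' @ 1: {7,8}
'a' @ 2: {1,5,6,9}  ✓accept
'b' @ 3: {7,8}
'a' @ 4: {1,5,6,9}  ✓accept
'b' @ 5: {7,8}
'a' @ 6: {1,5,6,9}  ✓accept
'b' @ 7: {7,8}
'a' @ 8: {1,5,6,9}  ✓accept
end set {1,5,6,9} — state 1 in

Answer: ACCEPT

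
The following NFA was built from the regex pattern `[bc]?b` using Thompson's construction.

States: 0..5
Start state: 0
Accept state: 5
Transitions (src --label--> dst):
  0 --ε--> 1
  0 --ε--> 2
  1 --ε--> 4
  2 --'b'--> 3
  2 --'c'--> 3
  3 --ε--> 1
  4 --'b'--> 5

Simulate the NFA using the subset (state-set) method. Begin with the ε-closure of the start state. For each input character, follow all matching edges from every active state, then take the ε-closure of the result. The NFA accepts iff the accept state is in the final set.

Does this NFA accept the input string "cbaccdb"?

Answer: REJECT

Steps:
start: ε-closure({0}) = {0,1,2,4}
'c' @ 1: {1,3,4}
'b' @ 2: {5}  [accepting]
'a' @ 3: {}  — dead — no transitions
rest 'ccdb' ignored (set empty)
after full input: {}  (accept=5 not in)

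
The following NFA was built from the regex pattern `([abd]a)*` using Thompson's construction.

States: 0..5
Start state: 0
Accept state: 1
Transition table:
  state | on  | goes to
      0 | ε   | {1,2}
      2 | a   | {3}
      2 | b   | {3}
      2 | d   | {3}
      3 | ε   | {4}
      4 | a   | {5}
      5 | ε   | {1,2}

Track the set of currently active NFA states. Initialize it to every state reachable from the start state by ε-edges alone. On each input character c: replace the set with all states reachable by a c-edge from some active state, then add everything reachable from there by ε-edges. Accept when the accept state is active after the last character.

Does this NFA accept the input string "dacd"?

Answer: REJECT

Steps:
start: ε-closure({0}) = {0,1,2}
'd' @ 1: {3,4}
'a' @ 2: {1,2,5}  [accepting]
'c' @ 3: {}  — dead — no transitions
rest 'd' ignored (set empty)
final: {}; accept 1 not in set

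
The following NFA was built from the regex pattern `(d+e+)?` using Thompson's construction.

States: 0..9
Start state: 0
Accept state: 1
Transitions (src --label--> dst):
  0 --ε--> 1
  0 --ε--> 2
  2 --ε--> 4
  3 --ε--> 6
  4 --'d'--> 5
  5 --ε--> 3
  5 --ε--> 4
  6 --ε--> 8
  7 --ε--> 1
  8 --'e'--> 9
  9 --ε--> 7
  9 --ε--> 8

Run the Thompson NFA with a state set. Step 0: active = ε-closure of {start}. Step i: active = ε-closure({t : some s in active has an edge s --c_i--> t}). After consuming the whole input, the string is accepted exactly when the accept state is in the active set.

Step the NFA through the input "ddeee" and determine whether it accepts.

Answer: ACCEPT

Derivation:
start: ε-closure({0}) = {0,1,2,4}
'd' @ 1: {3,4,5,6,8}
'd' @ 2: {3,4,5,6,8}
'e' @ 3: {1,7,8,9}  (accept∈set)
'e' @ 4: {1,7,8,9}  (accept∈set)
'e' @ 5: {1,7,8,9}  (accept∈set)
final: {1,7,8,9}; accept 1 in set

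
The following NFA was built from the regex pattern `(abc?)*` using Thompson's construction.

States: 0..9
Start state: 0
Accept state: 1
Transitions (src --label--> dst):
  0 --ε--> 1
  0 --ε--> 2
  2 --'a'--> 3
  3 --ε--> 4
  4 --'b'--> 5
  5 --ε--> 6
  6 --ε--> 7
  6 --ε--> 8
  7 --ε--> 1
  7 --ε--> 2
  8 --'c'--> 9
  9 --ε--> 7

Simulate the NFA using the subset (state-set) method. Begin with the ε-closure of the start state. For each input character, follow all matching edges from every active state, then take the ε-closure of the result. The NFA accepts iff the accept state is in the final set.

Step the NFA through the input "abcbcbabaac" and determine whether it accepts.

S₀ = ε-closure({0}) = {0,1,2}
'a' @ 1: {3,4}
'b' @ 2: {1,2,5,6,7,8}  (accept∈set)
'c' @ 3: {1,2,7,9}  (accept∈set)
'b' @ 4: {}  — state set empty
rest 'cbabaac' ignored (set empty)
final: {}; accept 1 not in set

Answer: REJECT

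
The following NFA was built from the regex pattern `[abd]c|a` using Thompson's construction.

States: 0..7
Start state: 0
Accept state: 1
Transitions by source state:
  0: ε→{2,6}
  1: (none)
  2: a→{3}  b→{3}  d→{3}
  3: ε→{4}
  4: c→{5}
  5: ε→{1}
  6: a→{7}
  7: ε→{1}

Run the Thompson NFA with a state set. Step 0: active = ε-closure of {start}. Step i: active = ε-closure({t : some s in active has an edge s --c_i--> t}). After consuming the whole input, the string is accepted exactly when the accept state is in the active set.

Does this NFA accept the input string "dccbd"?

Answer: REJECT

Derivation:
start: ε-closure({0}) = {0,2,6}
'd' @ 1: {3,4}
'c' @ 2: {1,5}  ✓accept
'c' @ 3: {}  — no active states
rest 'bd' ignored (set empty)
final: {}; accept 1 not in set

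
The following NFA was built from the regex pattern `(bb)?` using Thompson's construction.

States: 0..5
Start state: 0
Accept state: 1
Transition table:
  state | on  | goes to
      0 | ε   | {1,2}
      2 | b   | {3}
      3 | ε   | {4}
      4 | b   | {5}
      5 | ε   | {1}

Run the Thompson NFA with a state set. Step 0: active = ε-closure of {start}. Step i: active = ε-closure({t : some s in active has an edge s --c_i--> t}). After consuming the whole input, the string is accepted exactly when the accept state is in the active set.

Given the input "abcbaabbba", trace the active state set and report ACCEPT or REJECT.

Answer: REJECT

Steps:
S₀ = ε-closure({0}) = {0,1,2}
'a' @ 1: {}  — dead — no transitions
rest 'bcbaabbba' ignored (set empty)
end set {} — state 1 not in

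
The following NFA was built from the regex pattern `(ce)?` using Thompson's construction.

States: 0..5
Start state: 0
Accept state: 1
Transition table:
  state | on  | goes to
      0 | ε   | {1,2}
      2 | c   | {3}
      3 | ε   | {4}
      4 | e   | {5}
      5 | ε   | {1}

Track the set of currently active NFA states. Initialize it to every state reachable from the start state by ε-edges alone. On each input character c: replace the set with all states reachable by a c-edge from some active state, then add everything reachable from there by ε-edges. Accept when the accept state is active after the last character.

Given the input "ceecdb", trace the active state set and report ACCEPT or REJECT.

Answer: REJECT

Derivation:
S₀ = ε-closure({0}) = {0,1,2}
'c' @ 1: {3,4}
'e' @ 2: {1,5}  [accepting]
'e' @ 3: {}  — dead — no transitions
rest 'cdb' ignored (set empty)
after full input: {}  (accept=1 not in)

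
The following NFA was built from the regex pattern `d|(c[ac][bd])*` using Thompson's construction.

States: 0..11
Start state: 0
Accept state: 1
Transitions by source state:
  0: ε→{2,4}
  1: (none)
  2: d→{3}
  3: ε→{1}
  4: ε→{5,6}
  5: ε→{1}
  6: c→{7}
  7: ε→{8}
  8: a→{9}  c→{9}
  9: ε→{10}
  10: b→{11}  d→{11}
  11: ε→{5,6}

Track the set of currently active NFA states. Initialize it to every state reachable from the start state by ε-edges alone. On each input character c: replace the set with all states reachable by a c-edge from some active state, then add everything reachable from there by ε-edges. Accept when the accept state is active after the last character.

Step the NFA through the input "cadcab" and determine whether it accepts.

initial (ε-close {0}): {0,1,2,4,5,6}
'c' @ 1: {7,8}
'a' @ 2: {9,10}
'd' @ 3: {1,5,6,11}  [accepting]
'c' @ 4: {7,8}
'a' @ 5: {9,10}
'b' @ 6: {1,5,6,11}  [accepting]
final: {1,5,6,11}; accept 1 in set

Answer: ACCEPT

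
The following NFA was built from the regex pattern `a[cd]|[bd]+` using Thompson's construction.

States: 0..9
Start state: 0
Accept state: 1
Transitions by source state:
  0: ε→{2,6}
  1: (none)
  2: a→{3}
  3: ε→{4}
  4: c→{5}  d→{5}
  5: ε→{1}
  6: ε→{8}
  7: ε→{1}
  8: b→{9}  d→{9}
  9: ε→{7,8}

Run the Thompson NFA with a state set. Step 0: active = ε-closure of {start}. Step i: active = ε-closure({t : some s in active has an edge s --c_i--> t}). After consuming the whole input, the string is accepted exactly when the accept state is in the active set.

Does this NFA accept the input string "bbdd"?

S₀ = ε-closure({0}) = {0,2,6,8}
'b' @ 1: {1,7,8,9}  (accept∈set)
'b' @ 2: {1,7,8,9}  (accept∈set)
'd' @ 3: {1,7,8,9}  (accept∈set)
'd' @ 4: {1,7,8,9}  (accept∈set)
end set {1,7,8,9} — state 1 in

Answer: ACCEPT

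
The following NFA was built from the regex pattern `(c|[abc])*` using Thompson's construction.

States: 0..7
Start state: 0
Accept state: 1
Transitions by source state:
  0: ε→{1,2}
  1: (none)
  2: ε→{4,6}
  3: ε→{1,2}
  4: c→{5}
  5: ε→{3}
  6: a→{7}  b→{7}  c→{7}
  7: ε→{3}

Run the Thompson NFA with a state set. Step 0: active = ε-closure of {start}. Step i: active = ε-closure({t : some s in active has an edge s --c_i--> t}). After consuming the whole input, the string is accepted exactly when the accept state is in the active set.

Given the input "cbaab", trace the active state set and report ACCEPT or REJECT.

S₀ = ε-closure({0}) = {0,1,2,4,6}
'c' @ 1: {1,2,3,4,5,6,7}  (accept∈set)
'b' @ 2: {1,2,3,4,6,7}  (accept∈set)
'a' @ 3: {1,2,3,4,6,7}  (accept∈set)
'a' @ 4: {1,2,3,4,6,7}  (accept∈set)
'b' @ 5: {1,2,3,4,6,7}  (accept∈set)
end set {1,2,3,4,6,7} — state 1 in

Answer: ACCEPT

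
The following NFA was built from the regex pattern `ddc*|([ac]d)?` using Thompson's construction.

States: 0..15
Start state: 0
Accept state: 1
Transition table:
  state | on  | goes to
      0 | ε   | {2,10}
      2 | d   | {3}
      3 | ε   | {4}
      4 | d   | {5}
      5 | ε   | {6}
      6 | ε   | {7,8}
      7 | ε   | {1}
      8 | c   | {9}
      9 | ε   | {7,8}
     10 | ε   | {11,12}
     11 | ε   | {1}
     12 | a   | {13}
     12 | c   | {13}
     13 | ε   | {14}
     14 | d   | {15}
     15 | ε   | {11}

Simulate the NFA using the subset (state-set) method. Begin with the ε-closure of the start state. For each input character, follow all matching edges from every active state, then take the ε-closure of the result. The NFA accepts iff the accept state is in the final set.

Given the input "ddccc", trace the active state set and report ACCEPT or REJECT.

initial (ε-close {0}): {0,1,2,10,11,12}
'd' @ 1: {3,4}
'd' @ 2: {1,5,6,7,8}  [accepting]
'c' @ 3: {1,7,8,9}  [accepting]
'c' @ 4: {1,7,8,9}  [accepting]
'c' @ 5: {1,7,8,9}  [accepting]
end set {1,7,8,9} — state 1 in

Answer: ACCEPT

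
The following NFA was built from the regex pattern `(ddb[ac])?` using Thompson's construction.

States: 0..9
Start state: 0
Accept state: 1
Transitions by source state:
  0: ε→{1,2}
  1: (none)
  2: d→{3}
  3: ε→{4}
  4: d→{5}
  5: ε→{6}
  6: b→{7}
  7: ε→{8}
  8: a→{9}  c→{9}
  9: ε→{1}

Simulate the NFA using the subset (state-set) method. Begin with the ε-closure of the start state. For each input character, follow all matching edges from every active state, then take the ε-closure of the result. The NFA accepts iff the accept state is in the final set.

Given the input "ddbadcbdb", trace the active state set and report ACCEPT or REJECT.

S₀ = ε-closure({0}) = {0,1,2}
'd' @ 1: {3,4}
'd' @ 2: {5,6}
'b' @ 3: {7,8}
'a' @ 4: {1,9}  [accepting]
'd' @ 5: {}  — no active states
rest 'cbdb' ignored (set empty)
end set {} — state 1 not in

Answer: REJECT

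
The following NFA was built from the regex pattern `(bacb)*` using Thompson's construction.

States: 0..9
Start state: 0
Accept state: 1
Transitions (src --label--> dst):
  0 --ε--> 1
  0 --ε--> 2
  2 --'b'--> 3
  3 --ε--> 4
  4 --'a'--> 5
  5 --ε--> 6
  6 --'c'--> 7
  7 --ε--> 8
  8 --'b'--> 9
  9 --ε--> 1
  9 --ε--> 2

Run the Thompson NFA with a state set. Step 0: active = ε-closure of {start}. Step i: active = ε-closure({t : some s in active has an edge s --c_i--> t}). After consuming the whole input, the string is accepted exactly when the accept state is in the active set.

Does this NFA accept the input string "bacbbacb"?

Answer: ACCEPT

Steps:
start: ε-closure({0}) = {0,1,2}
'b' @ 1: {3,4}
'a' @ 2: {5,6}
'c' @ 3: {7,8}
'b' @ 4: {1,2,9}  (accept∈set)
'b' @ 5: {3,4}
'a' @ 6: {5,6}
'c' @ 7: {7,8}
'b' @ 8: {1,2,9}  (accept∈set)
final: {1,2,9}; accept 1 in set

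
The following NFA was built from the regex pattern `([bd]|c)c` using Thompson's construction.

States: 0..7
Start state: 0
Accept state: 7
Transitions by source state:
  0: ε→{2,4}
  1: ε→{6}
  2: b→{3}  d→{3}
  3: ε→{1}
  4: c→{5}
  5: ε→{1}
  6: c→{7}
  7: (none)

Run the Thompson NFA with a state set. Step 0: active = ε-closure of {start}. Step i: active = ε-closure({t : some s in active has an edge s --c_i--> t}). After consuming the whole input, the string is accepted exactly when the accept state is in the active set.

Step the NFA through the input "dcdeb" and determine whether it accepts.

start: ε-closure({0}) = {0,2,4}
'd' @ 1: {1,3,6}
'c' @ 2: {7}  (accept∈set)
'd' @ 3: {}  — no active states
rest 'eb' ignored (set empty)
final: {}; accept 7 not in set

Answer: REJECT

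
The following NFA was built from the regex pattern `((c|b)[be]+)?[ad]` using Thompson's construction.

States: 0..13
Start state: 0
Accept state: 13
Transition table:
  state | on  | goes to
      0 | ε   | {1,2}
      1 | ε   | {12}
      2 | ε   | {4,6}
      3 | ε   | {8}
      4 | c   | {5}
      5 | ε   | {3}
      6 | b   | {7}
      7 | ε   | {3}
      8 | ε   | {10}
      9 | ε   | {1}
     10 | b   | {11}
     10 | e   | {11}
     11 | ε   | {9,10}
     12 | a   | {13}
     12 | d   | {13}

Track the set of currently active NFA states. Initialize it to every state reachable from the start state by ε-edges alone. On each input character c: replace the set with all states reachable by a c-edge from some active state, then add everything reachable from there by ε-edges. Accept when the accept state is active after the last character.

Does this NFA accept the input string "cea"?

start: ε-closure({0}) = {0,1,2,4,6,12}
'c' @ 1: {3,5,8,10}
'e' @ 2: {1,9,10,11,12}
'a' @ 3: {13}  (accept∈set)
end set {13} — state 13 in

Answer: ACCEPT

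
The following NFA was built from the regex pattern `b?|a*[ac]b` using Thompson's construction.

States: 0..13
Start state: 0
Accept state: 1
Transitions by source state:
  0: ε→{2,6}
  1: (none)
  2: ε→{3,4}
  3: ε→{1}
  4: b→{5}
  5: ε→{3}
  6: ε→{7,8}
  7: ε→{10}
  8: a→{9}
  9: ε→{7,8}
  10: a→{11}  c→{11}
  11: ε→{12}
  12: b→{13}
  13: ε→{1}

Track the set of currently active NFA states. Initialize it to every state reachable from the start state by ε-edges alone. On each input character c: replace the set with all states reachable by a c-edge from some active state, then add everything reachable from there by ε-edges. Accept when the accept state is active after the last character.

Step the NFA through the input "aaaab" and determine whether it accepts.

Answer: ACCEPT

Derivation:
start: ε-closure({0}) = {0,1,2,3,4,6,7,8,10}
'a' @ 1: {7,8,9,10,11,12}
'a' @ 2: {7,8,9,10,11,12}
'a' @ 3: {7,8,9,10,11,12}
'a' @ 4: {7,8,9,10,11,12}
'b' @ 5: {1,13}  (accept∈set)
final: {1,13}; accept 1 in set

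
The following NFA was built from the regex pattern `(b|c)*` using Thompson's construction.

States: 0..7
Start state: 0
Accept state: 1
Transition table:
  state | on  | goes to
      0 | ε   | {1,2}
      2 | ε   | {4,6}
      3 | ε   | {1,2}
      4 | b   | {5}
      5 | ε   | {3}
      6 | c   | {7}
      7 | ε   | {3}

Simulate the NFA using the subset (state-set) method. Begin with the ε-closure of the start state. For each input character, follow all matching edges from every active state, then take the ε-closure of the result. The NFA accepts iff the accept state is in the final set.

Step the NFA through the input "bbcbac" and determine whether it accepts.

Answer: REJECT

Steps:
S₀ = ε-closure({0}) = {0,1,2,4,6}
'b' @ 1: {1,2,3,4,5,6}  (accept∈set)
'b' @ 2: {1,2,3,4,5,6}  (accept∈set)
'c' @ 3: {1,2,3,4,6,7}  (accept∈set)
'b' @ 4: {1,2,3,4,5,6}  (accept∈set)
'a' @ 5: {}  — no active states
rest 'c' ignored (set empty)
end set {} — state 1 not in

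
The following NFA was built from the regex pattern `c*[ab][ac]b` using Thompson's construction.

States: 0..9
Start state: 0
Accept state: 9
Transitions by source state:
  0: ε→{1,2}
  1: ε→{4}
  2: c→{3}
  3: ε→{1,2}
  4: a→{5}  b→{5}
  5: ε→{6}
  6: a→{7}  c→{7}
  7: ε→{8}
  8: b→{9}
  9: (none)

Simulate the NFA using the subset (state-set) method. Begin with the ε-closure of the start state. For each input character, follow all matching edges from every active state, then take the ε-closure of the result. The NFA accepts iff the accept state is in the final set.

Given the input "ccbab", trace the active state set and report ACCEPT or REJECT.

S₀ = ε-closure({0}) = {0,1,2,4}
'c' @ 1: {1,2,3,4}
'c' @ 2: {1,2,3,4}
'b' @ 3: {5,6}
'a' @ 4: {7,8}
'b' @ 5: {9}  ✓accept
final: {9}; accept 9 in set

Answer: ACCEPT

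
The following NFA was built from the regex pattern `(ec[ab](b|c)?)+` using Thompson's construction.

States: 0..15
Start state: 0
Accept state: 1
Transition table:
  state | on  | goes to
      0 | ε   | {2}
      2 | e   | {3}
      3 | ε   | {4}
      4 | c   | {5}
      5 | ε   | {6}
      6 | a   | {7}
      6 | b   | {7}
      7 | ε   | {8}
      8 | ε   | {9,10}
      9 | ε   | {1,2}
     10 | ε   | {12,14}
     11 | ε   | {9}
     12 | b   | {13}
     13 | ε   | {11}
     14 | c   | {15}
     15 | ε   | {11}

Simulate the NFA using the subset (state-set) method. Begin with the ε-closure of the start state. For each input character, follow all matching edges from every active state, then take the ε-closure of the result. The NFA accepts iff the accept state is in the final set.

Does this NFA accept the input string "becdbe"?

Answer: REJECT

Derivation:
S₀ = ε-closure({0}) = {0,2}
'b' @ 1: {}  — no active states
rest 'ecdbe' ignored (set empty)
end set {} — state 1 not in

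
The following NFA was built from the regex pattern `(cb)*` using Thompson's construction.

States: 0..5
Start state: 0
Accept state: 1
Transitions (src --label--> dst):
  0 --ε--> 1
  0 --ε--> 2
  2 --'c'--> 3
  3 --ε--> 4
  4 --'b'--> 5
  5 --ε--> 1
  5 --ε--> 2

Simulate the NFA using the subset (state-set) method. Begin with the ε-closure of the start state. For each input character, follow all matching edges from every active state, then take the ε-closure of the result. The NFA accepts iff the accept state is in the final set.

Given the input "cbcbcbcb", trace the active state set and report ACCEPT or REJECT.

initial (ε-close {0}): {0,1,2}
'c' @ 1: {3,4}
'b' @ 2: {1,2,5}  [accepting]
'c' @ 3: {3,4}
'b' @ 4: {1,2,5}  [accepting]
'c' @ 5: {3,4}
'b' @ 6: {1,2,5}  [accepting]
'c' @ 7: {3,4}
'b' @ 8: {1,2,5}  [accepting]
end set {1,2,5} — state 1 in

Answer: ACCEPT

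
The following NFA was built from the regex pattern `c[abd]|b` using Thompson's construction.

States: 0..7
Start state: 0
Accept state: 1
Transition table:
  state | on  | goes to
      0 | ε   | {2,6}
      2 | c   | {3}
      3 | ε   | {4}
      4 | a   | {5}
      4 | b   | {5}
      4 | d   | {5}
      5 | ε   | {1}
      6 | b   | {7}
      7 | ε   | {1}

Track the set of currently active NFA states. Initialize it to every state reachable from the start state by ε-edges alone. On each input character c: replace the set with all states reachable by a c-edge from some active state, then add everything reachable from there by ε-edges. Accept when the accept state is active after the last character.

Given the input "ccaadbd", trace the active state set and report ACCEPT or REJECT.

start: ε-closure({0}) = {0,2,6}
'c' @ 1: {3,4}
'c' @ 2: {}  — dead — no transitions
rest 'aadbd' ignored (set empty)
final: {}; accept 1 not in set

Answer: REJECT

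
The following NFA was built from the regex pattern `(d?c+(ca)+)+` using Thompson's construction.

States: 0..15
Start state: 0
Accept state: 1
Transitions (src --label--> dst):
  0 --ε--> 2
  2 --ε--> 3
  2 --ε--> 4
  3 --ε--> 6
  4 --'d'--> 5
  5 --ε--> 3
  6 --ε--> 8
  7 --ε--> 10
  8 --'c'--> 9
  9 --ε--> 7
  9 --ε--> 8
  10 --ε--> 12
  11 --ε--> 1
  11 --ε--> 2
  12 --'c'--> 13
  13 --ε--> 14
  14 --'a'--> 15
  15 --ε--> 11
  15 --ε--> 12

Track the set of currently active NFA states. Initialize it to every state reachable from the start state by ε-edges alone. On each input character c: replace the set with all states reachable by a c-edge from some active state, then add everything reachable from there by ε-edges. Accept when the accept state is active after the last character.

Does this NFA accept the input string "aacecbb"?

Answer: REJECT

Steps:
initial (ε-close {0}): {0,2,3,4,6,8}
'a' @ 1: {}  — dead — no transitions
rest 'acecbb' ignored (set empty)
end set {} — state 1 not in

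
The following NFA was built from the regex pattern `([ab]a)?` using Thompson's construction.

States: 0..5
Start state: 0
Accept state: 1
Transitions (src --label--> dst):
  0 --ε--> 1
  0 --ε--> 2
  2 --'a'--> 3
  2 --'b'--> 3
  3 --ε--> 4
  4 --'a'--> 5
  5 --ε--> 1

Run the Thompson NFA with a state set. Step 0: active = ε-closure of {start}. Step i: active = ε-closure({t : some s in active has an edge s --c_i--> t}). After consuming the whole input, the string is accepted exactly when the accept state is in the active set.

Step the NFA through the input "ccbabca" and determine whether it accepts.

Answer: REJECT

Derivation:
start: ε-closure({0}) = {0,1,2}
'c' @ 1: {}  — dead — no transitions
rest 'cbabca' ignored (set empty)
end set {} — state 1 not in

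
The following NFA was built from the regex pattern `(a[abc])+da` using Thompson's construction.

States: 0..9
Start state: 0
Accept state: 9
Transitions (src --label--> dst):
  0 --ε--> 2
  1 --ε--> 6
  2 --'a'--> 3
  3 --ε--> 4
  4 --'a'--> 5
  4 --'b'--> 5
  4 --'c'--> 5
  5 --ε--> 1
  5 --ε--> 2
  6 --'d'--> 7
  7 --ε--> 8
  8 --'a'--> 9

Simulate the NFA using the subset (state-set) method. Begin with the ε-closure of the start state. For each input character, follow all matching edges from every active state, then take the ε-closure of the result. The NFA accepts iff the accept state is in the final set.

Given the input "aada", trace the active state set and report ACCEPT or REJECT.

Answer: ACCEPT

Trace:
S₀ = ε-closure({0}) = {0,2}
'a' @ 1: {3,4}
'a' @ 2: {1,2,5,6}
'd' @ 3: {7,8}
'a' @ 4: {9}  [accepting]
end set {9} — state 9 in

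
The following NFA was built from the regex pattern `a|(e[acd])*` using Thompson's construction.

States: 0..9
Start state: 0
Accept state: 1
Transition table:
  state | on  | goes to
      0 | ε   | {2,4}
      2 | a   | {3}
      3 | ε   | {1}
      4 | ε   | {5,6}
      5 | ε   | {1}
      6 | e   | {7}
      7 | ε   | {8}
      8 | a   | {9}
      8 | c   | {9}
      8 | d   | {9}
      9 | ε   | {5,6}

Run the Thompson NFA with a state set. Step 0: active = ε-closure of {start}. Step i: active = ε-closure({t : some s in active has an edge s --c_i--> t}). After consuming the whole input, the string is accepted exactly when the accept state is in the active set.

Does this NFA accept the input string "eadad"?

S₀ = ε-closure({0}) = {0,1,2,4,5,6}
'e' @ 1: {7,8}
'a' @ 2: {1,5,6,9}  [accepting]
'd' @ 3: {}  — dead — no transitions
rest 'ad' ignored (set empty)
end set {} — state 1 not in

Answer: REJECT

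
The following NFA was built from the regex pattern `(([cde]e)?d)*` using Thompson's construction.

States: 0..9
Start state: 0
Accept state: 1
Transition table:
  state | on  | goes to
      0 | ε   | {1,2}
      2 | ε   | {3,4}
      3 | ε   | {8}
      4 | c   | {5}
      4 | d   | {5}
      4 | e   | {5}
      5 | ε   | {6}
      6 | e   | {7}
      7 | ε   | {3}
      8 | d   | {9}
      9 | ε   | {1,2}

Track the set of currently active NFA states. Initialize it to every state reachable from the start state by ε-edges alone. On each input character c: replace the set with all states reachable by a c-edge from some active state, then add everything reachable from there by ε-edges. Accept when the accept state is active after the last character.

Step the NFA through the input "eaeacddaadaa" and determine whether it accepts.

Answer: REJECT

Trace:
initial (ε-close {0}): {0,1,2,3,4,8}
'e' @ 1: {5,6}
'a' @ 2: {}  — dead — no transitions
rest 'eacddaadaa' ignored (set empty)
end set {} — state 1 not in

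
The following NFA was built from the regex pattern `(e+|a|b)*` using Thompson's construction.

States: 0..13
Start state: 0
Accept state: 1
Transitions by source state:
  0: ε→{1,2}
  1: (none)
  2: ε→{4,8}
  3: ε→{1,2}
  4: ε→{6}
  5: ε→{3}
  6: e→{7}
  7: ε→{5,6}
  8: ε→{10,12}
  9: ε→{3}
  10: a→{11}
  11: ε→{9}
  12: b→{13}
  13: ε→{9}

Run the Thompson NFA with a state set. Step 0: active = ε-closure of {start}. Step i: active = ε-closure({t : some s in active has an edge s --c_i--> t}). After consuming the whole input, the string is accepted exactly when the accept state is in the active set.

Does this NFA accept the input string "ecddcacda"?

Answer: REJECT

Trace:
S₀ = ε-closure({0}) = {0,1,2,4,6,8,10,12}
'e' @ 1: {1,2,3,4,5,6,7,8,10,12}  (accept∈set)
'c' @ 2: {}  — no active states
rest 'ddcacda' ignored (set empty)
end set {} — state 1 not in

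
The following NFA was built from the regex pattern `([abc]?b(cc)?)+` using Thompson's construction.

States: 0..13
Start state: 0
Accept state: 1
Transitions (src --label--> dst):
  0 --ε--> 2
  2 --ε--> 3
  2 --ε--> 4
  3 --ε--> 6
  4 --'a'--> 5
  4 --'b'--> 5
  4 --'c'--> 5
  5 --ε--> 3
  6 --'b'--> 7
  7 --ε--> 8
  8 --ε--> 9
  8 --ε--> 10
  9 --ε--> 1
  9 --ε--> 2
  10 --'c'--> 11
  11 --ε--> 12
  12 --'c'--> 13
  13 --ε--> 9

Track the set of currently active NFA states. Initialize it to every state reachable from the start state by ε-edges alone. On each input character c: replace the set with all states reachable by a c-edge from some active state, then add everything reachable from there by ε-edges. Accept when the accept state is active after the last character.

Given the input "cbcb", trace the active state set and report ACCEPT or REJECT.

start: ε-closure({0}) = {0,2,3,4,6}
'c' @ 1: {3,5,6}
'b' @ 2: {1,2,3,4,6,7,8,9,10}  [accepting]
'c' @ 3: {3,5,6,11,12}
'b' @ 4: {1,2,3,4,6,7,8,9,10}  [accepting]
end set {1,2,3,4,6,7,8,9,10} — state 1 in

Answer: ACCEPT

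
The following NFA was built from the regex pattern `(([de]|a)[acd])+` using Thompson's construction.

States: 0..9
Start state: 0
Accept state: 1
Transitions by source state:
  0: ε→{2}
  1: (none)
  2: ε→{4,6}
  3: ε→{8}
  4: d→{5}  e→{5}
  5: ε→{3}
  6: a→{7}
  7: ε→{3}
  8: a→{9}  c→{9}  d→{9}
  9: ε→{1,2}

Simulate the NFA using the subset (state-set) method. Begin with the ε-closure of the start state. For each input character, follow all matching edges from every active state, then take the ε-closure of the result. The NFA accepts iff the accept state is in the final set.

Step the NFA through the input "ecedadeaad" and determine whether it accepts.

S₀ = ε-closure({0}) = {0,2,4,6}
'e' @ 1: {3,5,8}
'c' @ 2: {1,2,4,6,9}  (accept∈set)
'e' @ 3: {3,5,8}
'd' @ 4: {1,2,4,6,9}  (accept∈set)
'a' @ 5: {3,7,8}
'd' @ 6: {1,2,4,6,9}  (accept∈set)
'e' @ 7: {3,5,8}
'a' @ 8: {1,2,4,6,9}  (accept∈set)
'a' @ 9: {3,7,8}
'd' @ 10: {1,2,4,6,9}  (accept∈set)
end set {1,2,4,6,9} — state 1 in

Answer: ACCEPT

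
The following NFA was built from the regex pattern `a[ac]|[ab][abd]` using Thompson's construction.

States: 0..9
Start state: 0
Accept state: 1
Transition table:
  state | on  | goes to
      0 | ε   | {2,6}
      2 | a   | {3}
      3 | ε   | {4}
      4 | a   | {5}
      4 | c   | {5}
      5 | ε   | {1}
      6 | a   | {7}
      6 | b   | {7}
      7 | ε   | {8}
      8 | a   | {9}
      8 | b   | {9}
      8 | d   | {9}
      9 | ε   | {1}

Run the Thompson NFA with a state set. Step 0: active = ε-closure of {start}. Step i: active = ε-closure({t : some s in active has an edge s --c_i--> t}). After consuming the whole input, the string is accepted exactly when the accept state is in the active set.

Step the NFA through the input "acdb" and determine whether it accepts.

Answer: REJECT

Steps:
start: ε-closure({0}) = {0,2,6}
'a' @ 1: {3,4,7,8}
'c' @ 2: {1,5}  ✓accept
'd' @ 3: {}  — no active states
rest 'b' ignored (set empty)
end set {} — state 1 not in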